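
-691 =-691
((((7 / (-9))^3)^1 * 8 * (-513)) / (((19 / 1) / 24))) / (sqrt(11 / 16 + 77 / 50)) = 439040 * sqrt(11) / 891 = 1634.27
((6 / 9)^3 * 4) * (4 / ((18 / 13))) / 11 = 832 / 2673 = 0.31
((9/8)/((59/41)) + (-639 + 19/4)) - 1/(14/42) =-300413/472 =-636.47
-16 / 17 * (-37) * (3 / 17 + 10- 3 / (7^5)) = 1721275520 / 4857223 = 354.37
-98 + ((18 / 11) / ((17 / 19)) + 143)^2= 20877.40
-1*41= -41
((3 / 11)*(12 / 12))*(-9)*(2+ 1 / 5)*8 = -216 / 5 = -43.20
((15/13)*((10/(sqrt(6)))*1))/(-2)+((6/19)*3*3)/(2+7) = 6/19 - 25*sqrt(6)/26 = -2.04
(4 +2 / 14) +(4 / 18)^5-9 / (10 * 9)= 16713107 / 4133430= 4.04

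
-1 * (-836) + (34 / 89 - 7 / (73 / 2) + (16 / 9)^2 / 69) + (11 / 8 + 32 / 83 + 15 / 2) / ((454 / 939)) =9363426423912707 / 10946389783248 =855.39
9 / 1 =9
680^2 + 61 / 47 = 21732861 / 47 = 462401.30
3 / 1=3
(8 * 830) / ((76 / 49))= 81340 / 19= 4281.05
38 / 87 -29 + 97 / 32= -71081 / 2784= -25.53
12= 12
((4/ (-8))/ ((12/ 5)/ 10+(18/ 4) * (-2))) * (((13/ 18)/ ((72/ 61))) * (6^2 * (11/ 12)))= 218075/ 189216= 1.15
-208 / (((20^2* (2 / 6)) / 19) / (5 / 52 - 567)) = 1680303 / 100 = 16803.03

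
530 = 530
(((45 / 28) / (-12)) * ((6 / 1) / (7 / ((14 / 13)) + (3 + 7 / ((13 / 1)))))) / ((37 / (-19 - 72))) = 845 / 4292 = 0.20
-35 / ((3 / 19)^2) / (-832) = 12635 / 7488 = 1.69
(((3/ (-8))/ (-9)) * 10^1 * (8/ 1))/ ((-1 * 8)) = -5/ 12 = -0.42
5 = 5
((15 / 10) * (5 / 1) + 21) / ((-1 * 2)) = -57 / 4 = -14.25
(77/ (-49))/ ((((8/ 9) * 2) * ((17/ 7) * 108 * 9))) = -11/ 29376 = -0.00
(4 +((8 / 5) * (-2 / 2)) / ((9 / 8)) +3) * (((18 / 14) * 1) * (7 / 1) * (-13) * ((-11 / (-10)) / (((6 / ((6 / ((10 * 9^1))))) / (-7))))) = 251251 / 4500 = 55.83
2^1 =2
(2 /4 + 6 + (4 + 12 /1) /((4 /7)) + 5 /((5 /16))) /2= 101 /4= 25.25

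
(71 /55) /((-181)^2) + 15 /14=27028819 /25225970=1.07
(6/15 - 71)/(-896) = 353/4480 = 0.08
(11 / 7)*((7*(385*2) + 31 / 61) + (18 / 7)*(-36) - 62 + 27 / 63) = 24595208 / 2989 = 8228.57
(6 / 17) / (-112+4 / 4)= -2 / 629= -0.00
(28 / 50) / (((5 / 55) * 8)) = 77 / 100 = 0.77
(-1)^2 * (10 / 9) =1.11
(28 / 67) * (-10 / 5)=-56 / 67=-0.84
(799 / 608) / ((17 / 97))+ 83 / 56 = 38221 / 4256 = 8.98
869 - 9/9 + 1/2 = 1737/2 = 868.50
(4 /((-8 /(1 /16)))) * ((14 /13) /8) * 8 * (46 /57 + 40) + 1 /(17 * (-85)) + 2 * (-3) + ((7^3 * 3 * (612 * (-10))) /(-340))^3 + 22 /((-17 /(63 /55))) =54430168862411998871 /8565960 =6354240372639.14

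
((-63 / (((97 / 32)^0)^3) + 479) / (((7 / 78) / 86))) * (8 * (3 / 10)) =33486336 / 35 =956752.46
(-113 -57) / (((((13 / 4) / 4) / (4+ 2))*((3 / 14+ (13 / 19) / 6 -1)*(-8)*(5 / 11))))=-447678 / 871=-513.98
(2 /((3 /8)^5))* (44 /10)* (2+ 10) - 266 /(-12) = 11552291 /810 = 14262.09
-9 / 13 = -0.69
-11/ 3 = -3.67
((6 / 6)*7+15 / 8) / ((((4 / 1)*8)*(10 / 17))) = 1207 / 2560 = 0.47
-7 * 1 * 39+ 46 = -227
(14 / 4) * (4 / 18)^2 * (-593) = -8302 / 81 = -102.49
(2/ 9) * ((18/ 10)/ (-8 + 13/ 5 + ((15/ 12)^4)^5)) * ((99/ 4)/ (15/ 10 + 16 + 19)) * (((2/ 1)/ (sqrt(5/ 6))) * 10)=39582418599936 * sqrt(30)/ 2967452284589239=0.07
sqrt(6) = 2.45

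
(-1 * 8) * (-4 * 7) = 224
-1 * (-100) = 100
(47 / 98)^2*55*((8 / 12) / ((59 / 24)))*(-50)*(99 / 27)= -628.95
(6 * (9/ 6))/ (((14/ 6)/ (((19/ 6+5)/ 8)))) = 63/ 16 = 3.94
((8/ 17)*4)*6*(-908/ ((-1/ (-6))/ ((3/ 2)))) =-1569024/ 17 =-92295.53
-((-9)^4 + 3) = -6564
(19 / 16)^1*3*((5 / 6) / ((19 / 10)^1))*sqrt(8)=25*sqrt(2) / 8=4.42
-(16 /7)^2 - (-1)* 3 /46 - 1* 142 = -331697 /2254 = -147.16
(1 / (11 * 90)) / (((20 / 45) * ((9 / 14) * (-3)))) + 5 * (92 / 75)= 7285 / 1188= 6.13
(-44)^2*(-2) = -3872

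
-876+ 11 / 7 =-6121 / 7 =-874.43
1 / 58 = 0.02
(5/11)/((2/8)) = 20/11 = 1.82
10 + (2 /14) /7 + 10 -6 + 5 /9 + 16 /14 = 6932 /441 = 15.72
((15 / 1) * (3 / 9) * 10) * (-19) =-950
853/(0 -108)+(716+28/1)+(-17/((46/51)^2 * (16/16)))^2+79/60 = 709681777999/604456560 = 1174.08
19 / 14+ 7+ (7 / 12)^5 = 14674321 / 1741824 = 8.42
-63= -63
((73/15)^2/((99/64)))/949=4672/289575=0.02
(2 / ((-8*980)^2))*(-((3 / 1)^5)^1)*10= -243 / 3073280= -0.00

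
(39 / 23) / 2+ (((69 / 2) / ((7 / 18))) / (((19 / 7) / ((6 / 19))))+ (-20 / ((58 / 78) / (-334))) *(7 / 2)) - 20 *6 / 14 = 106000537425 / 3371018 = 31444.67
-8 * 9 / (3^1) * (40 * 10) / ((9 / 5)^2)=-80000 / 27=-2962.96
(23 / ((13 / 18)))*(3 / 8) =621 / 52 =11.94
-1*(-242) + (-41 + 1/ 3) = 604/ 3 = 201.33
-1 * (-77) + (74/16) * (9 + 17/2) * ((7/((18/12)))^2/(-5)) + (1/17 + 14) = -160019/612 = -261.47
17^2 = 289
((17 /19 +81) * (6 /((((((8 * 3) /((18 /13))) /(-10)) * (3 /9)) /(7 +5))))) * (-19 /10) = 252072 /13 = 19390.15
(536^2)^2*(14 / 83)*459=530395560124416 / 83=6390307953306.22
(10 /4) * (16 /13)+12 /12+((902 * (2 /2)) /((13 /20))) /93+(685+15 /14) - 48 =11121563 /16926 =657.07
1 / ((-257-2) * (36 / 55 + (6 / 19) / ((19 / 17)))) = -19855 / 4818954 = -0.00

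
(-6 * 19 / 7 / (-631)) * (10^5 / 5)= 2280000 / 4417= 516.19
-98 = -98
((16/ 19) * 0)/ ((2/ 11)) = 0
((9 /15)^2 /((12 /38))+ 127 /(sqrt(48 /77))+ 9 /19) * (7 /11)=10731 /10450+ 889 * sqrt(231) /132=103.39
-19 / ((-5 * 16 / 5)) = 19 / 16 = 1.19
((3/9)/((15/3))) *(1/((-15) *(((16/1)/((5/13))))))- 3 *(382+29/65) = -10739089/9360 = -1147.34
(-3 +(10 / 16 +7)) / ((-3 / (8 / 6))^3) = -296 / 729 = -0.41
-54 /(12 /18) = -81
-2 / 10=-1 / 5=-0.20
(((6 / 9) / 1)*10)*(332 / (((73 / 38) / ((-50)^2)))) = 630800000 / 219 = 2880365.30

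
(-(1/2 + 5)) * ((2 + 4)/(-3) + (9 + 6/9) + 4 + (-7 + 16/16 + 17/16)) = -3553/96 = -37.01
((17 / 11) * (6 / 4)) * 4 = 102 / 11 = 9.27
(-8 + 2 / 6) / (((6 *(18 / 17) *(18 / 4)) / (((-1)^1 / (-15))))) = -391 / 21870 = -0.02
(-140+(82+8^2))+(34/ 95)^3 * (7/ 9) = 46573378/ 7716375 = 6.04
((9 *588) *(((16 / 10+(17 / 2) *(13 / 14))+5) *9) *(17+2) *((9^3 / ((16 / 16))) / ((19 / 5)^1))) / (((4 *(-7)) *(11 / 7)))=-2516018841 / 44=-57182246.39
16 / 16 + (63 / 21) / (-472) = 469 / 472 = 0.99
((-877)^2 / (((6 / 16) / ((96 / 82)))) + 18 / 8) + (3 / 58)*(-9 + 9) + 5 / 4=196897311 / 82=2401186.72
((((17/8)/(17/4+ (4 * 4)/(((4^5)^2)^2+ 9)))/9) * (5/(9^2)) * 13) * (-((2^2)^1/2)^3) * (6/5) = -1943936557923880/4542082534395387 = -0.43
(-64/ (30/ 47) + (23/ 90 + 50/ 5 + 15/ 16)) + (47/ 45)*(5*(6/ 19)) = -87.42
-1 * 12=-12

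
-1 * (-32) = 32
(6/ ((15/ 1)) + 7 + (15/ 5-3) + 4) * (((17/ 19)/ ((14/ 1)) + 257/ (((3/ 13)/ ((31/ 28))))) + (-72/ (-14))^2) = 2814229/ 196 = 14358.31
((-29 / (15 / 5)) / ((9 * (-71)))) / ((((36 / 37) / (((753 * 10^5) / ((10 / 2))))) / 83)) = 111769045000 / 5751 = 19434714.83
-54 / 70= -27 / 35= -0.77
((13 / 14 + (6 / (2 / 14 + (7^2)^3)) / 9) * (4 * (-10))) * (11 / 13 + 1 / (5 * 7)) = -6391563988 / 196724073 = -32.49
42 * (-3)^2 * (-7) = -2646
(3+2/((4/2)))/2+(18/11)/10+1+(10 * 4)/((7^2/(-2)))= 4126/2695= 1.53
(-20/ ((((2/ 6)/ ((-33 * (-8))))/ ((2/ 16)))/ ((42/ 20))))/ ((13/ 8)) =-33264/ 13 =-2558.77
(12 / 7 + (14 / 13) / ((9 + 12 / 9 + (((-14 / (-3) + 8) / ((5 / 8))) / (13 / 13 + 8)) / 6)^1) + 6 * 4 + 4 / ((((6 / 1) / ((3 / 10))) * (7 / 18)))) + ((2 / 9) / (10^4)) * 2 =26.33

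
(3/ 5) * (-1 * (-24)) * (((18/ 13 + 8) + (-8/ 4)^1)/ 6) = 1152/ 65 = 17.72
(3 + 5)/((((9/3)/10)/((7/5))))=112/3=37.33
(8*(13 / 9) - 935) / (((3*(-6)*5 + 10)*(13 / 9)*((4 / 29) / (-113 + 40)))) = -17594387 / 4160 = -4229.42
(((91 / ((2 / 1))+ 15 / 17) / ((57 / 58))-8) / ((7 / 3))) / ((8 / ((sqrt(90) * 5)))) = 29985 * sqrt(10) / 952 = 99.60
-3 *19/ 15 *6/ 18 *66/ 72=-209/ 180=-1.16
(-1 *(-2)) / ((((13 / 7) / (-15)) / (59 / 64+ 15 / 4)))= -2415 / 32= -75.47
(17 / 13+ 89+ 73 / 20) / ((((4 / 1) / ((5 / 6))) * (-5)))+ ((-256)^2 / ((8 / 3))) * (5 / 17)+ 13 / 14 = 7225.25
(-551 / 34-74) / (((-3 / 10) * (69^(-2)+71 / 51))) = 24336645 / 112694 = 215.95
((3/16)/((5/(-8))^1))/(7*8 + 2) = -3/580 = -0.01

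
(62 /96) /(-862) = -31 /41376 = -0.00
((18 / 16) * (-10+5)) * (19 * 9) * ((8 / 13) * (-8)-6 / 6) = 592515 / 104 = 5697.26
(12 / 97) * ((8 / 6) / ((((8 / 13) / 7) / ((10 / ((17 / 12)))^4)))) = 37739520000 / 8101537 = 4658.32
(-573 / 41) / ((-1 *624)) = 191 / 8528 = 0.02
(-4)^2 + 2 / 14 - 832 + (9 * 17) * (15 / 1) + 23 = 10515 / 7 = 1502.14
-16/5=-3.20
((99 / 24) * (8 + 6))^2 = 53361 / 16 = 3335.06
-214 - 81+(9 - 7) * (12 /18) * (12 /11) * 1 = -3229 /11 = -293.55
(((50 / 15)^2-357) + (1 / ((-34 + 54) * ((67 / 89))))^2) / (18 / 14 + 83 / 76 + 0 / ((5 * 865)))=-32322651781 / 222205500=-145.46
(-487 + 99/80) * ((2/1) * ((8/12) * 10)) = -38861/6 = -6476.83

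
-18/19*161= -2898/19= -152.53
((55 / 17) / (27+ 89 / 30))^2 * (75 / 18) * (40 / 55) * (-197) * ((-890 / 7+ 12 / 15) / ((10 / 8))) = 1149896880000 / 1634990623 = 703.30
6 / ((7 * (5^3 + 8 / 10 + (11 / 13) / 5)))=195 / 28658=0.01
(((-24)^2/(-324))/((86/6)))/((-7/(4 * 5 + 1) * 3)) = 16/129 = 0.12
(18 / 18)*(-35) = -35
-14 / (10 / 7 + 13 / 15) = -1470 / 241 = -6.10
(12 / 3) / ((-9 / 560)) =-2240 / 9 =-248.89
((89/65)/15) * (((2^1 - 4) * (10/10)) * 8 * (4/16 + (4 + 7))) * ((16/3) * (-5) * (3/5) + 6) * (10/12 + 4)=10324/13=794.15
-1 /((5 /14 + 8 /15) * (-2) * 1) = 105 /187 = 0.56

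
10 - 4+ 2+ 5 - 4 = 9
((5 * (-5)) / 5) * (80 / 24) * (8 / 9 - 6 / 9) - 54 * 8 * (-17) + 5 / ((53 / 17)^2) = 556749107 / 75843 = 7340.81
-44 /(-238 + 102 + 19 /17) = 748 /2293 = 0.33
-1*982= -982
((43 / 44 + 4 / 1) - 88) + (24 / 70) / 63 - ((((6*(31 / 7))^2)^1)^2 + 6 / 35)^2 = -248496074451.75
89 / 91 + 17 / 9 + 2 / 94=111175 / 38493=2.89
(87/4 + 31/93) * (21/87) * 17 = 31535/348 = 90.62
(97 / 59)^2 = 9409 / 3481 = 2.70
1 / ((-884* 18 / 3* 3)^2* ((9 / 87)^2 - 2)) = -841 / 423589787712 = -0.00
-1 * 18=-18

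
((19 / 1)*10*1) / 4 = 95 / 2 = 47.50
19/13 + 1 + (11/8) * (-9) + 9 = -95/104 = -0.91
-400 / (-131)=400 / 131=3.05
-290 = -290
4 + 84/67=352/67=5.25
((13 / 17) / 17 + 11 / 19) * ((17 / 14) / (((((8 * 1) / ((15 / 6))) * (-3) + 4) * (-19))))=8565 / 1202852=0.01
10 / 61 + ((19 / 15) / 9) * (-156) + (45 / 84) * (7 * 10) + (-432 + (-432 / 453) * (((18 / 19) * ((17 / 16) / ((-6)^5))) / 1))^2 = 1079561056383189457 / 5784201457920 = 186639.60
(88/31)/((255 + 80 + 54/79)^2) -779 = -16982961461581/21800978191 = -779.00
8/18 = 4/9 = 0.44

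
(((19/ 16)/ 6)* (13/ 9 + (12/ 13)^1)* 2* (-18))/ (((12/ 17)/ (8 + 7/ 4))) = -89471/ 384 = -233.00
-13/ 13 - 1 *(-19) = 18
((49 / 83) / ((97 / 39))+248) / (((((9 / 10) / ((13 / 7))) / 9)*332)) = 129906335 / 9355262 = 13.89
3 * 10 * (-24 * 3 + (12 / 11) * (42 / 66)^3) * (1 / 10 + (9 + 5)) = -444165228 / 14641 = -30337.08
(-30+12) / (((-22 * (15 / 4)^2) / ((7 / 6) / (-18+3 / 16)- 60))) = -821696 / 235125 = -3.49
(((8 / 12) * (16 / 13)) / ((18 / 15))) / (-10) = -8 / 117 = -0.07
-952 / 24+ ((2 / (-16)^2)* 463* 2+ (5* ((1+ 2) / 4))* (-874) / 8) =-84887 / 192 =-442.12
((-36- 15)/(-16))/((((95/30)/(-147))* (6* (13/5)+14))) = -112455/22496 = -5.00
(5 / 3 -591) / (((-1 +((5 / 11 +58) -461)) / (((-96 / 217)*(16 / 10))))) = -4978688 / 4816315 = -1.03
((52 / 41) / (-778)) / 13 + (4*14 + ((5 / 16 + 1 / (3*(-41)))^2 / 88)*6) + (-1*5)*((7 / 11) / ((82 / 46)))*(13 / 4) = 50.21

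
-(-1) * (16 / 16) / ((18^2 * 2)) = 1 / 648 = 0.00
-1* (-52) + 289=341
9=9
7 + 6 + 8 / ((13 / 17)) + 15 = 38.46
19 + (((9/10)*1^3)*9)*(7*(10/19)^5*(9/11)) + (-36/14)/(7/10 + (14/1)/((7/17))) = 1376068088419/66158889181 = 20.80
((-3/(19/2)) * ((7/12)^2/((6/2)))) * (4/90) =-0.00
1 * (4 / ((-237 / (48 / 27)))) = -64 / 2133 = -0.03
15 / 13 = 1.15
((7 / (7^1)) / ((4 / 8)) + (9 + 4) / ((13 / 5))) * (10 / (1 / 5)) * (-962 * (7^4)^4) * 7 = -78326694059492596900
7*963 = 6741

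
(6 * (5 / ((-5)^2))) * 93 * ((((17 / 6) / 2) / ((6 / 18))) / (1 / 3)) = 14229 / 10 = 1422.90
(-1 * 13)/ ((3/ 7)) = -91/ 3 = -30.33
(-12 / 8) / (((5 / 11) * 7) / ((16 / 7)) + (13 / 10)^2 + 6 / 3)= -6600 / 22361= -0.30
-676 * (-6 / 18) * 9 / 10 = 1014 / 5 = 202.80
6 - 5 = 1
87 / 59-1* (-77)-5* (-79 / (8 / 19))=479835 / 472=1016.60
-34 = -34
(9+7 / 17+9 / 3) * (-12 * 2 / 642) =-844 / 1819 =-0.46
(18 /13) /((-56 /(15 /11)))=-135 /4004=-0.03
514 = 514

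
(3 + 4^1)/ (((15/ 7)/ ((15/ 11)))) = 49/ 11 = 4.45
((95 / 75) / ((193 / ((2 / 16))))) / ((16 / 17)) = 323 / 370560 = 0.00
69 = 69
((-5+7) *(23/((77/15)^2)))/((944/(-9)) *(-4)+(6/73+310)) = 0.00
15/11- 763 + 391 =-4077/11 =-370.64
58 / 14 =29 / 7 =4.14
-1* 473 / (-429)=43 / 39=1.10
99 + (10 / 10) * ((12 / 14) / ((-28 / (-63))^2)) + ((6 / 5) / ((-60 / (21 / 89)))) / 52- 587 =-195858443 / 404950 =-483.66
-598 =-598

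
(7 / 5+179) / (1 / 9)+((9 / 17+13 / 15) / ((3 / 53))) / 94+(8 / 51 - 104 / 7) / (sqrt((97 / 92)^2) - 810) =30417154744372 / 18731152755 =1623.88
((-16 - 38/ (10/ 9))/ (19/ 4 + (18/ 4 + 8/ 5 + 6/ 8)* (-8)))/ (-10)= -502/ 5005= -0.10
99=99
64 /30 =32 /15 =2.13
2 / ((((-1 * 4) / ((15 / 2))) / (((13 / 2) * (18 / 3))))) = -585 / 4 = -146.25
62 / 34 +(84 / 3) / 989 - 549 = -9199202 / 16813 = -547.15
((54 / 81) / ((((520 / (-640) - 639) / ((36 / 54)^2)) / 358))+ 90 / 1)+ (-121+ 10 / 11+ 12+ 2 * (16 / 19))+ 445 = 24749139608 / 57767391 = 428.43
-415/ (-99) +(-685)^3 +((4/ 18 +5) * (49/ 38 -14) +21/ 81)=-3627536943647/ 11286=-321419186.93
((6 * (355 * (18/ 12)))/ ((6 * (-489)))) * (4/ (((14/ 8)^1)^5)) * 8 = -5816320/ 2739541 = -2.12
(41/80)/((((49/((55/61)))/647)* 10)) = 291797/478240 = 0.61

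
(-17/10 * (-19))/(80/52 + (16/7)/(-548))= 4026841/191280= 21.05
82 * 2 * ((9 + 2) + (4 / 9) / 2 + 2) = 19516 / 9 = 2168.44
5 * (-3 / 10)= -3 / 2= -1.50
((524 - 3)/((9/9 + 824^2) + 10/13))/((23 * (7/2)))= 13546/1421100471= 0.00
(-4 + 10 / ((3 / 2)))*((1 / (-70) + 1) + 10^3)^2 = 9819329522 / 3675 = 2671926.40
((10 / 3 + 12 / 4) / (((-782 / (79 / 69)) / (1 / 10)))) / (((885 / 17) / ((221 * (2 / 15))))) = -331721 / 632022750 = -0.00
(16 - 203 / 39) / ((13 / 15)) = 2105 / 169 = 12.46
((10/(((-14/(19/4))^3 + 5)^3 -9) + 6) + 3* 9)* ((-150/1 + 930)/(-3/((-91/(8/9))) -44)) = -275734060287648125345/471042663850511954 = -585.37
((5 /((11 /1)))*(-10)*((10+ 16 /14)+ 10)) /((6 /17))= -62900 /231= -272.29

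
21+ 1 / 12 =253 / 12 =21.08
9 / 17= 0.53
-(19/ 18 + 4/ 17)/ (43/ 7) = -2765/ 13158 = -0.21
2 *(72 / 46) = 72 / 23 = 3.13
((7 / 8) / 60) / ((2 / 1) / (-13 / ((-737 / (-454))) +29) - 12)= -0.00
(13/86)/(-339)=-13/29154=-0.00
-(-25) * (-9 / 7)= -225 / 7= -32.14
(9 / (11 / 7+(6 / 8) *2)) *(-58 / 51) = -3.33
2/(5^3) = 2/125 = 0.02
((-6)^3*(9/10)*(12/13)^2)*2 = -279936/845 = -331.29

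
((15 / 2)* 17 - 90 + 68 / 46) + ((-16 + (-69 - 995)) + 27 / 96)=-765985 / 736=-1040.74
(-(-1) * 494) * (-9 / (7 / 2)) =-8892 / 7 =-1270.29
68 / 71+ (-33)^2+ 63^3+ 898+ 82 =17900304 / 71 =252116.96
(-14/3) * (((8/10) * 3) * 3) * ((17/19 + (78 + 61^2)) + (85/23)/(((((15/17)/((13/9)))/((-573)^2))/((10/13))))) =-112456588832/2185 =-51467546.38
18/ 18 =1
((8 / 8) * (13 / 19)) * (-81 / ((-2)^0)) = -1053 / 19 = -55.42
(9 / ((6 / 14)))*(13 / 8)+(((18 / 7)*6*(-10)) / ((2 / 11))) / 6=-6009 / 56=-107.30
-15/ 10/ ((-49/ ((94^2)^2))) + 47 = 117114647/ 49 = 2390094.84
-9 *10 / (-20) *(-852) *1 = -3834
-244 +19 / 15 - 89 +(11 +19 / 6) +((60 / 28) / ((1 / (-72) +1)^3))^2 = -312.57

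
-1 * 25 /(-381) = 25 /381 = 0.07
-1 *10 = -10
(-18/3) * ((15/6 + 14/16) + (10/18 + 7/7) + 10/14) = -2845/84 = -33.87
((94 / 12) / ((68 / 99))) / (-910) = -1551 / 123760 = -0.01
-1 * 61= -61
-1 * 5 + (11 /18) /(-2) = -191 /36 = -5.31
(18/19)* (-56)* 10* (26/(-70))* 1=3744/19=197.05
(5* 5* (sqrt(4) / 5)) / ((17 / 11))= 110 / 17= 6.47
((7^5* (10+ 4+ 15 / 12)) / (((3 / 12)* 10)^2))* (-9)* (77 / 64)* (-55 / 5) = 7815305421 / 1600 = 4884565.89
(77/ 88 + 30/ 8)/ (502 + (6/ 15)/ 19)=3515/ 381536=0.01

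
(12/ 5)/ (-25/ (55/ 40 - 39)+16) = 301/ 2090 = 0.14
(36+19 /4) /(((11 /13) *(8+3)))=2119 /484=4.38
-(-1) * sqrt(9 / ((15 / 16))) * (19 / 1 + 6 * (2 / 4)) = 88 * sqrt(15) / 5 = 68.16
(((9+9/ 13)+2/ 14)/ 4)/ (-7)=-895/ 2548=-0.35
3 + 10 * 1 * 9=93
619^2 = 383161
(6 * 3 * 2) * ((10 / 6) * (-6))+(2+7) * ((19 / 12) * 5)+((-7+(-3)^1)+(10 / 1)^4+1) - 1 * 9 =38773 / 4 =9693.25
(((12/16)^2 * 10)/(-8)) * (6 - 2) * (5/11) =-1.28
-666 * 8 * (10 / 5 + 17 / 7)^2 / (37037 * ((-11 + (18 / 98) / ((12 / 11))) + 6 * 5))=-553536 / 3760757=-0.15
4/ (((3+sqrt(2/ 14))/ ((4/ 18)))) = 28/ 93 - 4 *sqrt(7)/ 279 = 0.26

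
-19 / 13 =-1.46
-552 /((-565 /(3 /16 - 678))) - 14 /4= -75226 /113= -665.72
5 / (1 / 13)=65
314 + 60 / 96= 2517 / 8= 314.62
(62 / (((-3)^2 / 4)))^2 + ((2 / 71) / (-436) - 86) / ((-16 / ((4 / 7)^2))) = 46753806517 / 61432182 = 761.06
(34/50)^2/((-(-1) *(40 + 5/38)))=10982/953125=0.01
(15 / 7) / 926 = 15 / 6482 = 0.00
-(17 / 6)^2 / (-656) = 289 / 23616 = 0.01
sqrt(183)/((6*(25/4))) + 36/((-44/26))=-234/11 + 2*sqrt(183)/75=-20.91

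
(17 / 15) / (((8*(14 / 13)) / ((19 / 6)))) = 0.42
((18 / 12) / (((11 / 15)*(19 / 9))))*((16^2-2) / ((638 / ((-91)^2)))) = 425933235 / 133342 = 3194.29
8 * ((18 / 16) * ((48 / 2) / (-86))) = -108 / 43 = -2.51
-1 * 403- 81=-484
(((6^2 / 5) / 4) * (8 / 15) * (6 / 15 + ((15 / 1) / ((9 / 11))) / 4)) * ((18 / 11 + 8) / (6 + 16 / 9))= 285246 / 48125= 5.93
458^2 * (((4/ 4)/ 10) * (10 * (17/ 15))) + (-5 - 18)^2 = 3573923/ 15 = 238261.53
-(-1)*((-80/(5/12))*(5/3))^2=102400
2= 2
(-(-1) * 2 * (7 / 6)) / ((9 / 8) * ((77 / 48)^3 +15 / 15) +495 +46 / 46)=229376 / 49325909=0.00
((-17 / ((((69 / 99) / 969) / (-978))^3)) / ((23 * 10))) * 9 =2339866880676451267423524 / 1399205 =1672283104103009399.93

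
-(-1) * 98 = 98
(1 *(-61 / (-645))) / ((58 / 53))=3233 / 37410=0.09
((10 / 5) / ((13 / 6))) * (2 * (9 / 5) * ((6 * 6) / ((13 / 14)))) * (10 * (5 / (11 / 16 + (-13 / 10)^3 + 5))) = 725760000 / 393263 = 1845.48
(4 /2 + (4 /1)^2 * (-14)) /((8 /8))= -222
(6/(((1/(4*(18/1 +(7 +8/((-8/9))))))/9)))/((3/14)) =16128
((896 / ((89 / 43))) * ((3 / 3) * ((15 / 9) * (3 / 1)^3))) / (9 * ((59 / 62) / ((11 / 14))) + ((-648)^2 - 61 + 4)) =24633840 / 530927809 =0.05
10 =10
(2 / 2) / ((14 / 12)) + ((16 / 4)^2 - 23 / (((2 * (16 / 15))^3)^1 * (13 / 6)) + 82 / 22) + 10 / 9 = 3040952345 / 147603456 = 20.60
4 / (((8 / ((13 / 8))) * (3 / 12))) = 3.25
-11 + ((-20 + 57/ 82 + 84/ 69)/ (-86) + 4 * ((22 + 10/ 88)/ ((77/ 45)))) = 802780777/ 19625716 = 40.90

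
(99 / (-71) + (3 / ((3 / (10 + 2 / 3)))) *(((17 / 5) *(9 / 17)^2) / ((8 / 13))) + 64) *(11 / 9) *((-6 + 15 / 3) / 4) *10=-5252599 / 21726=-241.77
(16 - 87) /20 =-3.55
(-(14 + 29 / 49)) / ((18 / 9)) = -715 / 98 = -7.30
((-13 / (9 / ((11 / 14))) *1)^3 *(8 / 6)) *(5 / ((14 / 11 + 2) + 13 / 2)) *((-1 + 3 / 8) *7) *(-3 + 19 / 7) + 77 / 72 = -45694231 / 258048504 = -0.18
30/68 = 15/34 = 0.44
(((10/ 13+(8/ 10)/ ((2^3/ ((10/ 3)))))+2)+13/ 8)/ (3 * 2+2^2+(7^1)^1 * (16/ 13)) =1475/ 5808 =0.25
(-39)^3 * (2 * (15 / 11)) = -1779570 / 11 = -161779.09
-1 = -1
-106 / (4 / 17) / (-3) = 901 / 6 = 150.17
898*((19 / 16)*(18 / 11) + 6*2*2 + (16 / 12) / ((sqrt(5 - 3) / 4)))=26683.55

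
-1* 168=-168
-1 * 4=-4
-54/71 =-0.76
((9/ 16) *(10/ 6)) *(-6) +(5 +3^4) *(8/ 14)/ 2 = 1061/ 56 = 18.95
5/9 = 0.56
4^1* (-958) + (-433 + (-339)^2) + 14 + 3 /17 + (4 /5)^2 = 47035097 /425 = 110670.82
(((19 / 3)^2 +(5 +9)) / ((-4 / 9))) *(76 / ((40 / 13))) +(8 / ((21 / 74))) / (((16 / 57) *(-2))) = -856083 / 280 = -3057.44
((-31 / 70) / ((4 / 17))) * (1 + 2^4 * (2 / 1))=-62.11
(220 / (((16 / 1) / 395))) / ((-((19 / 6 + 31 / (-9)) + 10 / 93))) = 1212255 / 38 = 31901.45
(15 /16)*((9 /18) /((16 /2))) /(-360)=-1 /6144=-0.00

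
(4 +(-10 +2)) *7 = -28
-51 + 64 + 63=76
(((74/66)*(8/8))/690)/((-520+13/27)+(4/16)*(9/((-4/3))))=-888/284828665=-0.00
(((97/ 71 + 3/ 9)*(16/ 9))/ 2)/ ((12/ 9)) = 724/ 639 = 1.13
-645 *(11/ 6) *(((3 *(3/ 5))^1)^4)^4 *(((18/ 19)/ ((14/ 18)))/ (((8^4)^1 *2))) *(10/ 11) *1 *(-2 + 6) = -6454069317770962203/ 831250000000000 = -7764.29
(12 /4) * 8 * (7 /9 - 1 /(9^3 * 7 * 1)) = 18.66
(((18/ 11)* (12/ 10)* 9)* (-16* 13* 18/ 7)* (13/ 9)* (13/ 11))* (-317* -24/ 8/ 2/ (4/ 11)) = -8123381136/ 385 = -21099691.26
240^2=57600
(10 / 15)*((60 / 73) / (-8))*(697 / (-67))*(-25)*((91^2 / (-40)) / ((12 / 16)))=144296425 / 29346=4917.07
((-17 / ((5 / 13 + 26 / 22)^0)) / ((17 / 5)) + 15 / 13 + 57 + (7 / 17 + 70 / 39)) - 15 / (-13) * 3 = 38999 / 663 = 58.82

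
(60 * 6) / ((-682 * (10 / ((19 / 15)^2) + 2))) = -16245 / 253363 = -0.06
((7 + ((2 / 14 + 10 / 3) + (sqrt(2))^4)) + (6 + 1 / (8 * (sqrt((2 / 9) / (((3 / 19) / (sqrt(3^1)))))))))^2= (63 * 3^(1 / 4) * sqrt(38) + 130720)^2 / 40755456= 422.56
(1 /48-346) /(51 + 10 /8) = -16607 /2508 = -6.62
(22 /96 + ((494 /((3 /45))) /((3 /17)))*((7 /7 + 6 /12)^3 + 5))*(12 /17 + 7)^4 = 4971156015980711 /4009008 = 1239996531.81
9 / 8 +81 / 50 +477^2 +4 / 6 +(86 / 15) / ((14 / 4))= 955643009 / 4200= 227534.05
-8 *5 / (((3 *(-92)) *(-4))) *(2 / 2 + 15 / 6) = -0.13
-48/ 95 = -0.51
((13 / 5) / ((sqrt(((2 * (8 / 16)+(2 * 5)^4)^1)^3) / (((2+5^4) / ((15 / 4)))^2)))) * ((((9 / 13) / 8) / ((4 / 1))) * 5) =393129 * sqrt(10001) / 5001000050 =0.01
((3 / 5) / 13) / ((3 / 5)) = 1 / 13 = 0.08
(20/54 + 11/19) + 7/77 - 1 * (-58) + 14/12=679495/11286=60.21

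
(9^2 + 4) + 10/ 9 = 775/ 9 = 86.11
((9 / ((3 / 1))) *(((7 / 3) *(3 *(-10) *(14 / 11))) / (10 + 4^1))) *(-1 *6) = 1260 / 11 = 114.55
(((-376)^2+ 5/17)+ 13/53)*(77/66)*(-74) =-32991487858/2703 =-12205507.90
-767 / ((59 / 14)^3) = -35672 / 3481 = -10.25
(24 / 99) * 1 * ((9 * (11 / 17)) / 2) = 12 / 17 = 0.71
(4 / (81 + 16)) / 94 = 2 / 4559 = 0.00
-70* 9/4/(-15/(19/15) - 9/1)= 665/88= 7.56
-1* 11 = -11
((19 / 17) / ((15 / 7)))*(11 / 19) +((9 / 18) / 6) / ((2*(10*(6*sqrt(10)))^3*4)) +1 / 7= sqrt(10) / 2073600000 +794 / 1785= 0.44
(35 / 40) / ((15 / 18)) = 21 / 20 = 1.05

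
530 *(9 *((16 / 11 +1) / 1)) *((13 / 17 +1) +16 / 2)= 21379140 / 187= 114326.95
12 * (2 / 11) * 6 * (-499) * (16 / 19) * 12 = -13796352 / 209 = -66011.25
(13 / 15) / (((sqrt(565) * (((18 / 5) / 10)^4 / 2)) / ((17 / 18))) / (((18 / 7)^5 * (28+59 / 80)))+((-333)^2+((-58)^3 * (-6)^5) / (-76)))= -128323282197512047851562500 / 2939414952550613480569699525609363 - 53370523456250 * sqrt(565) / 8818244857651840441709098576828089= -0.00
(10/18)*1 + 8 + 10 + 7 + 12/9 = 26.89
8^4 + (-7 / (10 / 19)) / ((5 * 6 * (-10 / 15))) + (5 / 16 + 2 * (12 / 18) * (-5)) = 4090.31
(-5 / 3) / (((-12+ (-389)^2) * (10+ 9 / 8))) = -40 / 40399503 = -0.00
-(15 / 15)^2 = -1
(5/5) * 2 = 2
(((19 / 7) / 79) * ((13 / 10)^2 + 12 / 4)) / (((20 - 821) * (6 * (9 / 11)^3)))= -1694363 / 27678234600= -0.00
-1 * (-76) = 76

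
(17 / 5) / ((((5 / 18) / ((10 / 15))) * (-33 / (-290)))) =3944 / 55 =71.71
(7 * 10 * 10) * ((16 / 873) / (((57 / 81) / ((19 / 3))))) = 11200 / 97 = 115.46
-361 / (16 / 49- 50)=17689 / 2434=7.27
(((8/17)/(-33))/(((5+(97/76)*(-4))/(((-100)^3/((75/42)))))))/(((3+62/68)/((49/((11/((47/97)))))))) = -1473920000/35211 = -41859.65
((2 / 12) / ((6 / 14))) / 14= 1 / 36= 0.03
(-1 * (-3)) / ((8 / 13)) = 39 / 8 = 4.88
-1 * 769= -769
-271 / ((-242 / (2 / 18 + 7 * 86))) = 1468549 / 2178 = 674.26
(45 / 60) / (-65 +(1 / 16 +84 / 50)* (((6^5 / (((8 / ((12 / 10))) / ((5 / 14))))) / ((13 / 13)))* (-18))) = -525 / 9191534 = -0.00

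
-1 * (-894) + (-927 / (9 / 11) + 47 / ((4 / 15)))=-251 / 4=-62.75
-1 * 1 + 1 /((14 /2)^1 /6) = -1 /7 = -0.14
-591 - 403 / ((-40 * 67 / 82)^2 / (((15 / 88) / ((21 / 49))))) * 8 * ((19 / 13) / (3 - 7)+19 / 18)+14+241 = -47900893691 / 142211520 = -336.83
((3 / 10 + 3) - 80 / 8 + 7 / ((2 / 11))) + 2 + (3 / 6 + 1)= 353 / 10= 35.30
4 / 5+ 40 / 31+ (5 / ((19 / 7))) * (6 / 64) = 213267 / 94240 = 2.26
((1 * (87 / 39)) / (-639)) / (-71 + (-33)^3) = 29 / 299118456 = 0.00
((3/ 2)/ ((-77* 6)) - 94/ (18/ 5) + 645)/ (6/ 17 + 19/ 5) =145821835/ 978516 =149.02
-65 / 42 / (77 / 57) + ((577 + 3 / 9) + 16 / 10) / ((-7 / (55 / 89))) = -15040441 / 287826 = -52.26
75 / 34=2.21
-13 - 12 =-25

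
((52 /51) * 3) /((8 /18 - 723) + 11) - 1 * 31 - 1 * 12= -1170448 /27217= -43.00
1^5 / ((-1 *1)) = -1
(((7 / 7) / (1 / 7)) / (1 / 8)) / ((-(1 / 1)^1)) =-56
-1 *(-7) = 7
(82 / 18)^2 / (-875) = -0.02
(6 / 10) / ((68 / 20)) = 3 / 17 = 0.18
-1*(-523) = 523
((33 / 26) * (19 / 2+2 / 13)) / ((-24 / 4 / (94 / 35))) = -129767 / 23660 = -5.48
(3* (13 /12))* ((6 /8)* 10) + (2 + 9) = 283 /8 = 35.38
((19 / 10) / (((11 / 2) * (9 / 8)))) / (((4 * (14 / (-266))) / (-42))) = 10108 / 165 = 61.26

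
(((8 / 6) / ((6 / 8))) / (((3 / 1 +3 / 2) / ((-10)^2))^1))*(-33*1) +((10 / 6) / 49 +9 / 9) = -1723432 / 1323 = -1302.67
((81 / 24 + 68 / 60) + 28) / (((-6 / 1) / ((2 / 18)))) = -3901 / 6480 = -0.60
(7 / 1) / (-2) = -7 / 2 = -3.50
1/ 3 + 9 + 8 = 52/ 3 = 17.33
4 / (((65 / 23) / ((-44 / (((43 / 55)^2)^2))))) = -7408346000 / 44444413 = -166.69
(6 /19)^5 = 7776 /2476099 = 0.00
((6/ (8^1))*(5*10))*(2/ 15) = 5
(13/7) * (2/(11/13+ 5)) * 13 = 2197/266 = 8.26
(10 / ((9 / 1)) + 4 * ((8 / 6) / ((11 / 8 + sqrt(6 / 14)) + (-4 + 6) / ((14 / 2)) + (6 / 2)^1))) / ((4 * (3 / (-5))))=-0.88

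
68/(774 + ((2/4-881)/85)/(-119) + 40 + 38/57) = 4126920/49447403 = 0.08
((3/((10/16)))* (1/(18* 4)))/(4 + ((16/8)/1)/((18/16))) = 3/260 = 0.01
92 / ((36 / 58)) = 1334 / 9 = 148.22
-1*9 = -9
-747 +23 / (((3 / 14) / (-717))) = -77705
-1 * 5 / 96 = -5 / 96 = -0.05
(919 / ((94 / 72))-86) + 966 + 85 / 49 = 3651751 / 2303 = 1585.65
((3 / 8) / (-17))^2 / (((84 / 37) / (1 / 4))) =0.00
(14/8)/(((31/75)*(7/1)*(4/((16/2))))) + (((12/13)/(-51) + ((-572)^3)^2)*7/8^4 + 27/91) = 2939451026977897155601/49107968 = 59856906051944.51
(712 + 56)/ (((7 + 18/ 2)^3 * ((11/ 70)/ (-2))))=-105/ 44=-2.39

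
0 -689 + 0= -689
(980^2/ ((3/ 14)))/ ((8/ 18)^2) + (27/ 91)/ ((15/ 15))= 2064739977/ 91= 22689450.30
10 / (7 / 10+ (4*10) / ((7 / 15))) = 700 / 6049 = 0.12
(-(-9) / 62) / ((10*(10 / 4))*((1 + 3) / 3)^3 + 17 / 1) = 243 / 127658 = 0.00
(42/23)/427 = 6/1403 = 0.00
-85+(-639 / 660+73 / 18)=-162187 / 1980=-81.91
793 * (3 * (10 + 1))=26169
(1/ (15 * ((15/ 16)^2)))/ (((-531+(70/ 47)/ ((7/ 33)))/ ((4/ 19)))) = -48128/ 1579206375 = -0.00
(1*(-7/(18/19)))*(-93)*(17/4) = 70091/24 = 2920.46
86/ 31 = 2.77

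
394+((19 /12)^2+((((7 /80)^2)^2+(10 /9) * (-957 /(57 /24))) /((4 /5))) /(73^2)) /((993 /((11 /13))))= 394.00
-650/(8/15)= -4875/4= -1218.75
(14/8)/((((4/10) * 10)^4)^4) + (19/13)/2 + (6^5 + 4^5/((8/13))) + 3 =2109146769915995/223338299392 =9443.73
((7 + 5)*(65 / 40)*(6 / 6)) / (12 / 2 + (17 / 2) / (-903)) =35217 / 10819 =3.26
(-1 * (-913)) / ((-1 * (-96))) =913 / 96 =9.51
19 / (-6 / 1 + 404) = 19 / 398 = 0.05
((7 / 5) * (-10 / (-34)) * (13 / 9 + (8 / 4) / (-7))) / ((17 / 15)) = 365 / 867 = 0.42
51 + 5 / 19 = 974 / 19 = 51.26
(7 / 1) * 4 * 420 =11760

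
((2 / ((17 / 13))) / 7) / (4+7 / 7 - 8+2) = -0.22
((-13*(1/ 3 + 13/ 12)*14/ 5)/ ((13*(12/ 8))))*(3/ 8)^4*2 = -0.10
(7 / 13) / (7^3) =1 / 637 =0.00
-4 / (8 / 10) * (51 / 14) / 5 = -51 / 14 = -3.64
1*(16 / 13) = 1.23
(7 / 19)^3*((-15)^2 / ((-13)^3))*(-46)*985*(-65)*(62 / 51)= -361335922500 / 19705907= -18336.43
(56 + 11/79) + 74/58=131538/2291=57.42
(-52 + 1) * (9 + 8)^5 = -72412707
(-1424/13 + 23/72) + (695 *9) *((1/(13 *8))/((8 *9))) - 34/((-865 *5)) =-269985841/2491200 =-108.38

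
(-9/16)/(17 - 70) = 9/848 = 0.01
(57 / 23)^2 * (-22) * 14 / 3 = -333564 / 529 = -630.56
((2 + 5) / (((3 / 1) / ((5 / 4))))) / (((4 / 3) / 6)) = 105 / 8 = 13.12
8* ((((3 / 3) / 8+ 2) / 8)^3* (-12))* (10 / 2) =-73695 / 8192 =-9.00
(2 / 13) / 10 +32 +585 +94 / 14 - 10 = 279247 / 455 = 613.73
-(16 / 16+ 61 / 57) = -118 / 57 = -2.07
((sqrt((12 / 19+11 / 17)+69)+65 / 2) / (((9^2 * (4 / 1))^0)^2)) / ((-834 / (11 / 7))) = -715 / 11676 - 55 * sqrt(73321) / 942837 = -0.08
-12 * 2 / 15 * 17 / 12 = -2.27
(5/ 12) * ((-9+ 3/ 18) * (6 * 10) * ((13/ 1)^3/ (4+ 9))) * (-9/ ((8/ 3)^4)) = 54413775/ 8192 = 6642.31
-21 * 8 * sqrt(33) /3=-321.70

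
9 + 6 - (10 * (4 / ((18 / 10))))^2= -38785 / 81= -478.83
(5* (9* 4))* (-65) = -11700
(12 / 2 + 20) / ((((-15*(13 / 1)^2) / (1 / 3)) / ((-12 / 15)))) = 8 / 2925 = 0.00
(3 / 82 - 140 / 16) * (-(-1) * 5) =-7145 / 164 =-43.57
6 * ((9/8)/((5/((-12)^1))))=-81/5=-16.20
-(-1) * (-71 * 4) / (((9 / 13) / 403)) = -1487876 / 9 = -165319.56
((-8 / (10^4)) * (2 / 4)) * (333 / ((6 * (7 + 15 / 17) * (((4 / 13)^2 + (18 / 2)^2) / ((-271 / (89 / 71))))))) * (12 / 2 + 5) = 67496138853 / 817229150000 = 0.08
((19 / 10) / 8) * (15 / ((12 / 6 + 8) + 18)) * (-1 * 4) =-57 / 112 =-0.51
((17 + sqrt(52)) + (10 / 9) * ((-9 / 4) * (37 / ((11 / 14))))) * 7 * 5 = -38780 / 11 + 70 * sqrt(13) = -3273.07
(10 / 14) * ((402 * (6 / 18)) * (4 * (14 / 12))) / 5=268 / 3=89.33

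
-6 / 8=-3 / 4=-0.75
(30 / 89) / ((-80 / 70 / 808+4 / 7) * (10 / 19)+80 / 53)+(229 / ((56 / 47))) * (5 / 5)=41173353631 / 214017944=192.38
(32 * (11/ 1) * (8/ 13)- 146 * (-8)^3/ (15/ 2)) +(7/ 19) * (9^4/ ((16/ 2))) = 310796149/ 29640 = 10485.70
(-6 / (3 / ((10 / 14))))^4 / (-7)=-10000 / 16807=-0.59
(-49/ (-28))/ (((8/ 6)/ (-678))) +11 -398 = -10215/ 8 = -1276.88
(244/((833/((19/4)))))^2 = 1343281/693889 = 1.94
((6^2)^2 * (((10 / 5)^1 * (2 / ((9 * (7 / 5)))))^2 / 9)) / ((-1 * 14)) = -3200 / 3087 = -1.04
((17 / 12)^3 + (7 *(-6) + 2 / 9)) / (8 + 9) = -67279 / 29376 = -2.29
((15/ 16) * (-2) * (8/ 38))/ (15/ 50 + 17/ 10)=-15/ 76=-0.20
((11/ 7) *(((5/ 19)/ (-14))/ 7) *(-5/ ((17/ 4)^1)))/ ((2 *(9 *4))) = 275/ 3988404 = 0.00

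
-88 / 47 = -1.87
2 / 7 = 0.29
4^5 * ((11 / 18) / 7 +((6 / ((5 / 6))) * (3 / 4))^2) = 47170048 / 1575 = 29949.24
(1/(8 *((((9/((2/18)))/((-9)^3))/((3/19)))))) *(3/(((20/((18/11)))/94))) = -34263/8360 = -4.10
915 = 915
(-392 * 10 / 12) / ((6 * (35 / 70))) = -980 / 9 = -108.89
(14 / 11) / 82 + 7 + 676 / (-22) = -10694 / 451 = -23.71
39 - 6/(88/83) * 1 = 1467/44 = 33.34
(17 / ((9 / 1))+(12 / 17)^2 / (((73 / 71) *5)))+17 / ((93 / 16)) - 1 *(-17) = 644834206 / 29430315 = 21.91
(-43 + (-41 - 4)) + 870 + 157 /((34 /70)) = 18789 /17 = 1105.24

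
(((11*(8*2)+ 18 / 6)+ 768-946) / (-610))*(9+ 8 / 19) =-179 / 11590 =-0.02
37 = 37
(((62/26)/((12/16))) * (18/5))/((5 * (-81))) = -248/8775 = -0.03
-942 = -942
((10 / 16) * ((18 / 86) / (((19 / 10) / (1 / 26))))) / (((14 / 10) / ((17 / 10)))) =3825 / 1189552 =0.00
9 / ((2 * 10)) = 9 / 20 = 0.45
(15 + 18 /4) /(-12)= -13 /8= -1.62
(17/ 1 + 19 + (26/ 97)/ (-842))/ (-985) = -1470119/ 40224445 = -0.04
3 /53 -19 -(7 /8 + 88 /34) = -161507 /7208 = -22.41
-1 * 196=-196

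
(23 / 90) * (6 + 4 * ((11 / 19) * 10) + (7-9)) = 6.94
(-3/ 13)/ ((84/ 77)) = -11/ 52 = -0.21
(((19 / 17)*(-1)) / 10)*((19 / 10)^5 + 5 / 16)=-47639631 / 17000000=-2.80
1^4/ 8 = 1/ 8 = 0.12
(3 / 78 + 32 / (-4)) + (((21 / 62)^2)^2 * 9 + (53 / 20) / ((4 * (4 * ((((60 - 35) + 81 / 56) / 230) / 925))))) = 376816196318281 / 284488797008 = 1324.54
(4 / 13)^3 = 64 / 2197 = 0.03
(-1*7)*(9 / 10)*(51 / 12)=-1071 / 40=-26.78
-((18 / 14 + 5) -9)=19 / 7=2.71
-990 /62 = -495 /31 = -15.97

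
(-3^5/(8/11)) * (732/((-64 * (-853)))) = -489159/109184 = -4.48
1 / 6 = 0.17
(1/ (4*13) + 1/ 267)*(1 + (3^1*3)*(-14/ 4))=-19459/ 27768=-0.70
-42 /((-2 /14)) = 294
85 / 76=1.12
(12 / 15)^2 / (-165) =-16 / 4125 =-0.00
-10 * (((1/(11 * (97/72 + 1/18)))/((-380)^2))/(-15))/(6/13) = 13/20053550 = 0.00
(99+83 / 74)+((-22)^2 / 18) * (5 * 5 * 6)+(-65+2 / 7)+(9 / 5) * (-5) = 6308837 / 1554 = 4059.74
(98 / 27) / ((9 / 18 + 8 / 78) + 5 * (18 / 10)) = 364 / 963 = 0.38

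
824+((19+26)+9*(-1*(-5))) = 914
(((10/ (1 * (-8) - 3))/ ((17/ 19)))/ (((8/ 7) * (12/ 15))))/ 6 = -3325/ 17952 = -0.19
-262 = -262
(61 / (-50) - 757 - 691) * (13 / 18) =-941993 / 900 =-1046.66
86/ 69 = 1.25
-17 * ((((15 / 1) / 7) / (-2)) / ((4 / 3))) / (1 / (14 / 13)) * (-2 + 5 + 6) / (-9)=-765 / 52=-14.71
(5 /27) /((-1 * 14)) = -5 /378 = -0.01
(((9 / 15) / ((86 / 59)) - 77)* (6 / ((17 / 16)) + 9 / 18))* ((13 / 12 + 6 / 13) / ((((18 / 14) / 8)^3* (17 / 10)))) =-103064.78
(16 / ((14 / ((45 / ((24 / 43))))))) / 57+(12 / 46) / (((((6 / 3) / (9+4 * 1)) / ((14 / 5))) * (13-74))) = 1435607 / 932995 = 1.54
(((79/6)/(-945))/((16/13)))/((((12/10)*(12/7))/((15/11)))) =-5135/684288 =-0.01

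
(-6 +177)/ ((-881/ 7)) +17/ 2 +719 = 1279461/ 1762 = 726.14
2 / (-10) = -1 / 5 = -0.20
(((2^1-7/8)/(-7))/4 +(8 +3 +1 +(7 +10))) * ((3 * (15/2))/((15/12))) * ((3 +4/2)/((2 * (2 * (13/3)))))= 67365/448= 150.37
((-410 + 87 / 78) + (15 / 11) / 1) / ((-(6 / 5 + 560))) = 582755 / 802516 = 0.73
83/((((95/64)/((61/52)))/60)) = 972096/247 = 3935.61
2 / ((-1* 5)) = -2 / 5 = -0.40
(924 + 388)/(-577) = -1312/577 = -2.27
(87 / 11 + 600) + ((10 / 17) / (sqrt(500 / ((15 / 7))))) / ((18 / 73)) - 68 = 540.07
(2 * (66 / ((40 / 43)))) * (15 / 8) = 4257 / 16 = 266.06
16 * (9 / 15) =9.60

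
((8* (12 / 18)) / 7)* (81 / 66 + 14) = 2680 / 231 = 11.60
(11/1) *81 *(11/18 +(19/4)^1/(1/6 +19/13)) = 399267/127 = 3143.83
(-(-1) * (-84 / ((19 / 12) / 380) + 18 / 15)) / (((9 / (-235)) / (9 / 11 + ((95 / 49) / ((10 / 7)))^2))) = 4528086455 / 3234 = 1400150.42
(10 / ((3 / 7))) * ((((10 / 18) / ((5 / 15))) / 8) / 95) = 0.05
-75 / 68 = -1.10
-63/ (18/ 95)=-665/ 2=-332.50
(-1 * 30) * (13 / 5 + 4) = -198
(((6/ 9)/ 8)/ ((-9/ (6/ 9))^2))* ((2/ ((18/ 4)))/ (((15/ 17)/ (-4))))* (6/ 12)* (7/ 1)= -952/ 295245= -0.00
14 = 14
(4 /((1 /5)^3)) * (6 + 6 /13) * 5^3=5250000 /13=403846.15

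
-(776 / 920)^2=-9409 / 13225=-0.71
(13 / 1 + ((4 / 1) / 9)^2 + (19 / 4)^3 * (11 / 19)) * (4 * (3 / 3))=390067 / 1296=300.98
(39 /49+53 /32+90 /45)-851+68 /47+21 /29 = -1804588769 /2137184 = -844.38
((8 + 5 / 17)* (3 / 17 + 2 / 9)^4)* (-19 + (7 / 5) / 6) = -366374798701 / 93156817770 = -3.93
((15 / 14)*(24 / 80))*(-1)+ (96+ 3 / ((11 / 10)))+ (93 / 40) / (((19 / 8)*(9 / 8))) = 8714449 / 87780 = 99.28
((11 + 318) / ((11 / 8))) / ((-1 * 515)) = -2632 / 5665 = -0.46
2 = 2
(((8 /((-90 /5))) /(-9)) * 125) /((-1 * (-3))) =500 /243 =2.06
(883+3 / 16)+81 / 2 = 14779 / 16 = 923.69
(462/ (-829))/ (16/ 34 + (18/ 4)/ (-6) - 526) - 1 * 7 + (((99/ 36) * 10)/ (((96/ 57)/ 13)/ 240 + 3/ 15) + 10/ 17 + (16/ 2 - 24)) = 28659084163933/ 249819479942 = 114.72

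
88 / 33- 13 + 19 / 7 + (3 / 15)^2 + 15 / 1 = 3896 / 525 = 7.42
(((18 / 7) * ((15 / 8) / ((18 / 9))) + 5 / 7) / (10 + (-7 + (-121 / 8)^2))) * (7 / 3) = 200 / 6357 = 0.03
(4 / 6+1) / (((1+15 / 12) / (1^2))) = 20 / 27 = 0.74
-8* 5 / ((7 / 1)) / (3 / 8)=-320 / 21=-15.24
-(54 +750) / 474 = -134 / 79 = -1.70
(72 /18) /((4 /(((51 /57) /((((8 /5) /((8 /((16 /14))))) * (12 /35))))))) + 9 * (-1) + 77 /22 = 10793 /1824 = 5.92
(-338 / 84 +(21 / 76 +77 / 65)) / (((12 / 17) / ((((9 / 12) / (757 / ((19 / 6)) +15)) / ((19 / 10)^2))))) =-22599205 / 7611445296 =-0.00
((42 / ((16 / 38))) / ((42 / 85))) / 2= 1615 / 16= 100.94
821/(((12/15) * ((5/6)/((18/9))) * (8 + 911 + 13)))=2463/932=2.64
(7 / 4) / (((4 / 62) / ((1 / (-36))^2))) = 217 / 10368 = 0.02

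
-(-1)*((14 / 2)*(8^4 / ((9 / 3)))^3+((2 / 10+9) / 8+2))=9620726744741 / 540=17816160638.41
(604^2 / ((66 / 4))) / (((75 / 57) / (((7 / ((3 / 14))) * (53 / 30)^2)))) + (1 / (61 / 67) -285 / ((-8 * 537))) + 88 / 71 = 1713239.92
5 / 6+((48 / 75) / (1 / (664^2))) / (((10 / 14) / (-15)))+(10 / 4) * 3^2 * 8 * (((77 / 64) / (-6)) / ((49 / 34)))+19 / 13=-647082616883 / 109200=-5925664.99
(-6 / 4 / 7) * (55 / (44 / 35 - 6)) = 825 / 332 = 2.48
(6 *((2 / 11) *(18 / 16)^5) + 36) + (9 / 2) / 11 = 3458043 / 90112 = 38.37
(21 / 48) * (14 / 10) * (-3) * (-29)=4263 / 80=53.29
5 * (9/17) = 45/17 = 2.65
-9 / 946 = -0.01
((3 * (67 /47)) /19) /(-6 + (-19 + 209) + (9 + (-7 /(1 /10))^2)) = 201 /4548049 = 0.00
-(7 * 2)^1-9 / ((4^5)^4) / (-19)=-292470092988407 / 20890720927744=-14.00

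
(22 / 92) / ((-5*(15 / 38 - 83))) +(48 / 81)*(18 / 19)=11563433 / 20576145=0.56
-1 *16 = -16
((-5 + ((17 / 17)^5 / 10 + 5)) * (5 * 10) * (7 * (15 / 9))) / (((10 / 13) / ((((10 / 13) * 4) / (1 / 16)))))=11200 / 3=3733.33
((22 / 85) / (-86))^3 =-1331 / 48827236375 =-0.00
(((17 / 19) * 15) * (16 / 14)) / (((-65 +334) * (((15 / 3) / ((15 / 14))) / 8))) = 24480 / 250439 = 0.10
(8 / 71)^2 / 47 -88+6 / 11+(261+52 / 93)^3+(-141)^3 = 31635005761273514926 / 2096312800329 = 15090785.00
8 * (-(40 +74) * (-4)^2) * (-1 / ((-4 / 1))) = -3648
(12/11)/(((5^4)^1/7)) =0.01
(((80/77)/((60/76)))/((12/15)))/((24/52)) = 3.56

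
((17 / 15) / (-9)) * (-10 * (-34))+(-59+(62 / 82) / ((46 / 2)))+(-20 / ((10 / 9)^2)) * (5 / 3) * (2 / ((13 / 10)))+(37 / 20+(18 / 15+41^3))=455318800633 / 6619860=68780.73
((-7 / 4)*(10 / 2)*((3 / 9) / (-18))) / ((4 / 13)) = 455 / 864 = 0.53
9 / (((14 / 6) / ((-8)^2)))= 1728 / 7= 246.86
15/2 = 7.50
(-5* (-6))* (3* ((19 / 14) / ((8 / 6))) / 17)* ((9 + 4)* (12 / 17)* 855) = 85529925 / 2023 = 42278.76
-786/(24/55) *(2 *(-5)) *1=36025/2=18012.50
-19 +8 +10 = -1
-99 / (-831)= 33 / 277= 0.12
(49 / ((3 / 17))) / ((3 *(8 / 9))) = 833 / 8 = 104.12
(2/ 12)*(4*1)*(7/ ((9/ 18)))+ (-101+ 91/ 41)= -11002/ 123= -89.45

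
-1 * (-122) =122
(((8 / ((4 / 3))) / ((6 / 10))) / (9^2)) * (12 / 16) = 5 / 54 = 0.09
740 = 740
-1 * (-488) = 488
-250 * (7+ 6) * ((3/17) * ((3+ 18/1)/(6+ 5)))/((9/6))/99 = -45500/6171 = -7.37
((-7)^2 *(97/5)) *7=33271/5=6654.20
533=533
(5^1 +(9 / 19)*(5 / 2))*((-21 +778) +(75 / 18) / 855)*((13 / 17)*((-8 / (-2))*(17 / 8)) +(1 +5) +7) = 2372778785 / 25992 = 91288.81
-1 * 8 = -8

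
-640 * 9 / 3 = -1920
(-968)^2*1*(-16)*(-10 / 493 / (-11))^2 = -12390400 / 243049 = -50.98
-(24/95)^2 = -576/9025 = -0.06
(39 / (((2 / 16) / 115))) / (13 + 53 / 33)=592020 / 241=2456.51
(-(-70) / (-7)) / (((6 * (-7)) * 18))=5 / 378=0.01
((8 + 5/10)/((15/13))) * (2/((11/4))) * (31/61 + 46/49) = 764660/98637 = 7.75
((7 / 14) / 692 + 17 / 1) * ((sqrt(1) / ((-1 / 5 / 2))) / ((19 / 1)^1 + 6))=-6.80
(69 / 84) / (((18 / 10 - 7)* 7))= -115 / 5096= -0.02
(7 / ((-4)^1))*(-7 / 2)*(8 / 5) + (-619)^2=1915854 / 5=383170.80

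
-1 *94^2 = -8836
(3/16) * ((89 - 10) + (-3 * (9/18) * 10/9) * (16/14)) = 14.46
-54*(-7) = 378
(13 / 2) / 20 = 13 / 40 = 0.32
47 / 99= 0.47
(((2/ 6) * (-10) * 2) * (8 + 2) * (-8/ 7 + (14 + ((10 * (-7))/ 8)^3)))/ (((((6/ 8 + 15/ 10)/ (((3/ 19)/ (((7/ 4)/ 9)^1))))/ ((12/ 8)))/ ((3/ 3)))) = 22077375/ 931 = 23713.61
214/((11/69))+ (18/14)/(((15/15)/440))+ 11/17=1908.72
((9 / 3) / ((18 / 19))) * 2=19 / 3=6.33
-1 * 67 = -67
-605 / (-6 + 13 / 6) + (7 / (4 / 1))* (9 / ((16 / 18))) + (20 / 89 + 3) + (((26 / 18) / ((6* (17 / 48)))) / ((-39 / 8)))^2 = 2467368306785 / 13800448224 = 178.79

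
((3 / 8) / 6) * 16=1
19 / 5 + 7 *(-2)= -51 / 5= -10.20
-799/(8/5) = -3995/8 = -499.38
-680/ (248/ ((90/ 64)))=-3825/ 992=-3.86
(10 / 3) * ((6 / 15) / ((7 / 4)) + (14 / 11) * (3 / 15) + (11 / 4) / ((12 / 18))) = 4731 / 308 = 15.36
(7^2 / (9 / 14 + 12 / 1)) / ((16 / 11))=3773 / 1416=2.66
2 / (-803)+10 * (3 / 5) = 4816 / 803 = 6.00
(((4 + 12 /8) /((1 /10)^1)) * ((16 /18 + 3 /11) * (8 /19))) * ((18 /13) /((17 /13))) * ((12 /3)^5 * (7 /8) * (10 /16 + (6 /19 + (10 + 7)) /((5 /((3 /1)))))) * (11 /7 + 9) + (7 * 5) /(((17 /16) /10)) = 18238747360 /6137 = 2971932.11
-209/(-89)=2.35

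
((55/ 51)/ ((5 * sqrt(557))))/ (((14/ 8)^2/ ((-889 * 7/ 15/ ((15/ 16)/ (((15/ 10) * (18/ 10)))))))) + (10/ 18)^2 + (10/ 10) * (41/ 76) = 5221/ 6156 - 178816 * sqrt(557)/ 1183625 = -2.72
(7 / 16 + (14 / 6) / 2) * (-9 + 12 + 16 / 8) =385 / 48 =8.02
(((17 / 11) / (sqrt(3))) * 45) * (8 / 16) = 255 * sqrt(3) / 22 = 20.08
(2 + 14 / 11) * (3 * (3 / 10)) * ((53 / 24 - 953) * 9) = -5545017 / 220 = -25204.62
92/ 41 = 2.24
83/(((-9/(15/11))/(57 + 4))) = -25315/33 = -767.12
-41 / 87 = -0.47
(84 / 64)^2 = 441 / 256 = 1.72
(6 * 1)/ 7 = 6/ 7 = 0.86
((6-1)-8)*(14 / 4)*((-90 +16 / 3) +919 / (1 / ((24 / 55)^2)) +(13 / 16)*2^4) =-6563599 / 6050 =-1084.89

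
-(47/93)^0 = -1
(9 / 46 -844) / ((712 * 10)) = -7763 / 65504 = -0.12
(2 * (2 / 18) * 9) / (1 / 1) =2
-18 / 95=-0.19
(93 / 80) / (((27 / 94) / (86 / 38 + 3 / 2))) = 208351 / 13680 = 15.23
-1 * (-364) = 364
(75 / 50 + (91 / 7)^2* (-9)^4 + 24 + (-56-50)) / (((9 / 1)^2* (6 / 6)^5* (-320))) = -2217457 / 51840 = -42.78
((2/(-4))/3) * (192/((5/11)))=-352/5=-70.40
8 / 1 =8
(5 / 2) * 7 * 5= 175 / 2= 87.50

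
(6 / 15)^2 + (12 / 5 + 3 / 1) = 139 / 25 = 5.56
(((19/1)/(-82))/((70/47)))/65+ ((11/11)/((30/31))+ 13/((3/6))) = 30255731/1119300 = 27.03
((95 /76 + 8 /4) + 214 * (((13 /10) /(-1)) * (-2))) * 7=78351 /20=3917.55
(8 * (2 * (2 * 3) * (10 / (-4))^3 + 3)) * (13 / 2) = -9594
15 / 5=3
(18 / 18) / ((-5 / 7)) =-7 / 5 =-1.40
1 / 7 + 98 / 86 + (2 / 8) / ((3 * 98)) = 64891 / 50568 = 1.28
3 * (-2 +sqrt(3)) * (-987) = 5922 - 2961 * sqrt(3) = 793.40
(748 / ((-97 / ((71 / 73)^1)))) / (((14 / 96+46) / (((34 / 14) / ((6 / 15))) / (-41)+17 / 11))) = -1022338656 / 4501427105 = -0.23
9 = 9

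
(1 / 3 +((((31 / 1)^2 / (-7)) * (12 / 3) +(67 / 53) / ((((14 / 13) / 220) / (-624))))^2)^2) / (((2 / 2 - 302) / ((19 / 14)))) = -738186886991396563041405743412931 / 239503257385602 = -3082158025946637810.94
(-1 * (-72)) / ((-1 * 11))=-72 / 11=-6.55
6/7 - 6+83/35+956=33363/35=953.23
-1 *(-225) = 225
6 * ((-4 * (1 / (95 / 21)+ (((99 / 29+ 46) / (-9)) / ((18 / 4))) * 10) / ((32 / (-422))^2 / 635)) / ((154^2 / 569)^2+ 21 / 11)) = 53832566075192138047 / 2948613876760608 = 18256.91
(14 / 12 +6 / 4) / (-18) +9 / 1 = 239 / 27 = 8.85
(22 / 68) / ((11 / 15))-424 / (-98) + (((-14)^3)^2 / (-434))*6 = -5375842471 / 51646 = -104090.20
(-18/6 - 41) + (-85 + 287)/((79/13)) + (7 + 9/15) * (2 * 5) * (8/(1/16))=767662/79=9717.24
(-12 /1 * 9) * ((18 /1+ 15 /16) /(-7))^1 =8181 /28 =292.18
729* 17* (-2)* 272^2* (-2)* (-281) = -1030577292288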